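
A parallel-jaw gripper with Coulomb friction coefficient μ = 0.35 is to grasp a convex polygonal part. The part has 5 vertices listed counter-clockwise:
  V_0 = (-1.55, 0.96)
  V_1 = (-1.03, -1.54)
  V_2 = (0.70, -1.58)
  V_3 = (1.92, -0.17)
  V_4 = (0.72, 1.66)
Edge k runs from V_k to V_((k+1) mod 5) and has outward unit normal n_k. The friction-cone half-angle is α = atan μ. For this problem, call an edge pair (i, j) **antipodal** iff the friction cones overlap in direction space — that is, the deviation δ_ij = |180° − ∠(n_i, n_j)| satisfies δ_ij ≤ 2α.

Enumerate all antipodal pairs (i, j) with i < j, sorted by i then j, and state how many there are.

α = atan 0.35 = 19.29°;  2α = 38.58°
n_0 = (-0.9790, -0.2036)
n_1 = (-0.0231, -0.9997)
n_2 = (+0.7562, -0.6543)
n_3 = (+0.8362, +0.5484)
n_4 = (-0.2947, +0.9556)
  (0,1): δ = 103.07°  ·
  (0,2): δ = 52.62°  ·
  (0,3): δ = 21.50°  ✓
  (0,4): δ = 95.39°  ·
  (1,2): δ = 129.54°  ·
  (1,3): δ = 55.42°  ·
  (1,4): δ = 18.46°  ✓
  (2,3): δ = 105.88°  ·
  (2,4): δ = 31.99°  ✓
  (3,4): δ = 106.12°  ·
antipodal pairs: 3

count = 3; pairs: (0,3), (1,4), (2,4)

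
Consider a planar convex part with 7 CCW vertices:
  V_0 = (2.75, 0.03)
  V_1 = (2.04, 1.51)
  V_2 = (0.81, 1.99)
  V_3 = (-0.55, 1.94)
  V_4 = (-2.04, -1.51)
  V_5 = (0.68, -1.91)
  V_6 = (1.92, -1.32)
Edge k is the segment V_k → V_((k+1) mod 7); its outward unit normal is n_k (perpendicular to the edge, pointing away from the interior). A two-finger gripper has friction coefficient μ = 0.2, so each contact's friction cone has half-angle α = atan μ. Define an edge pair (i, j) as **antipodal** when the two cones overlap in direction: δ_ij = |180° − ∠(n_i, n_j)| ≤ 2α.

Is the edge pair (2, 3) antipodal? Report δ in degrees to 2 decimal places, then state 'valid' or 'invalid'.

δ = 115.46°, invalid

α = atan 0.2 = 11.31°;  2α = 22.62°
edge 2: e_2 = (-1.36, -0.05);  n_2 = (-0.0367, +0.9993)
edge 3: e_3 = (-1.49, -3.45);  n_3 = (-0.9180, +0.3965)
∠(n_2, n_3) = 64.54°
δ = |180° − 64.54°| = 115.46°
115.46° > 2α = 22.62°  →  invalid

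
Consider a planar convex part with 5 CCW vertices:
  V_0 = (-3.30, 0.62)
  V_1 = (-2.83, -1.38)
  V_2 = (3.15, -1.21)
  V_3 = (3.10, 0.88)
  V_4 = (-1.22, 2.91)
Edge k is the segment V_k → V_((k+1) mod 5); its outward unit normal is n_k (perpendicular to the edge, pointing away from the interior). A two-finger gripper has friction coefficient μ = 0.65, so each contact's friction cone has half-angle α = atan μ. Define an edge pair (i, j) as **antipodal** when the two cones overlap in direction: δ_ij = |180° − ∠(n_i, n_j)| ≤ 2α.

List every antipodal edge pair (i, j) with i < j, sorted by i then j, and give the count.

count = 5; pairs: (0,2), (0,3), (1,3), (1,4), (2,4)

α = atan 0.65 = 33.02°;  2α = 66.05°
n_0 = (-0.9735, -0.2288)
n_1 = (+0.0284, -0.9996)
n_2 = (+0.9997, +0.0239)
n_3 = (+0.4253, +0.9051)
n_4 = (-0.7402, +0.6724)
  (0,1): δ = 101.60°  ·
  (0,2): δ = 11.85°  ✓
  (0,3): δ = 51.61°  ✓
  (0,4): δ = 124.53°  ·
  (1,2): δ = 90.26°  ·
  (1,3): δ = 26.80°  ✓
  (1,4): δ = 46.12°  ✓
  (2,3): δ = 116.54°  ·
  (2,4): δ = 43.62°  ✓
  (3,4): δ = 107.08°  ·
antipodal pairs: 5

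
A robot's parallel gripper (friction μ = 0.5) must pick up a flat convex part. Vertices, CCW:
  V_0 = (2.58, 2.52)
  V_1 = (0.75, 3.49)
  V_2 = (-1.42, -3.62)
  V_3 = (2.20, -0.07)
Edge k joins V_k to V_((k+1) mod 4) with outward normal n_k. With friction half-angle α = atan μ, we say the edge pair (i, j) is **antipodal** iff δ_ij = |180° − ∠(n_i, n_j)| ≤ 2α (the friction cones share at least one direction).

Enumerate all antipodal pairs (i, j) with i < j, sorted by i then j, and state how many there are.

count = 2; pairs: (1,2), (1,3)

α = atan 0.5 = 26.57°;  2α = 53.13°
n_0 = (+0.4683, +0.8836)
n_1 = (-0.9564, +0.2919)
n_2 = (+0.7002, -0.7140)
n_3 = (+0.9894, -0.1452)
  (0,1): δ = 79.05°  ·
  (0,2): δ = 72.37°  ·
  (0,3): δ = 109.58°  ·
  (1,2): δ = 28.59°  ✓
  (1,3): δ = 8.63°  ✓
  (2,3): δ = 142.79°  ·
antipodal pairs: 2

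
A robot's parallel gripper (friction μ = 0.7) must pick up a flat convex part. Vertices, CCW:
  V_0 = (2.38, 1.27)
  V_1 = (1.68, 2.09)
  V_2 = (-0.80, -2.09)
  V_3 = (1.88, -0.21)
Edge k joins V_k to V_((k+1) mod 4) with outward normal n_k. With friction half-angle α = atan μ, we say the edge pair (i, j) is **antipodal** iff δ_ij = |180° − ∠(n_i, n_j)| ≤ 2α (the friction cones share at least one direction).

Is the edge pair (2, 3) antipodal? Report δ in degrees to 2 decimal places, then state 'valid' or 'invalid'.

δ = 143.72°, invalid

α = atan 0.7 = 34.99°;  2α = 69.98°
edge 2: e_2 = (+2.68, +1.88);  n_2 = (+0.5743, -0.8187)
edge 3: e_3 = (+0.50, +1.48);  n_3 = (+0.9474, -0.3201)
∠(n_2, n_3) = 36.28°
δ = |180° − 36.28°| = 143.72°
143.72° > 2α = 69.98°  →  invalid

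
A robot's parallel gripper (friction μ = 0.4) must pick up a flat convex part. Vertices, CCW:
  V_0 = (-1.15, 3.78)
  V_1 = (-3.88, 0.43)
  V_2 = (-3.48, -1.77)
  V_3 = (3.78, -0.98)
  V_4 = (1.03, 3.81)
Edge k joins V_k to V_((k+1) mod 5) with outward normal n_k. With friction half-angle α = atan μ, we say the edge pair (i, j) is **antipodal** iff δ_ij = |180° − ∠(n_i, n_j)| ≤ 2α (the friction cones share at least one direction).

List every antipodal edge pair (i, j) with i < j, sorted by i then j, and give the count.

α = atan 0.4 = 21.80°;  2α = 43.60°
n_0 = (-0.7752, +0.6317)
n_1 = (-0.9839, -0.1789)
n_2 = (+0.1082, -0.9941)
n_3 = (+0.8672, +0.4979)
n_4 = (-0.0138, +0.9999)
  (0,1): δ = 130.52°  ·
  (0,2): δ = 44.61°  ·
  (0,3): δ = 69.04°  ·
  (0,4): δ = 129.97°  ·
  (1,2): δ = 94.09°  ·
  (1,3): δ = 19.56°  ✓
  (1,4): δ = 80.48°  ·
  (2,3): δ = 66.35°  ·
  (2,4): δ = 5.42°  ✓
  (3,4): δ = 119.07°  ·
antipodal pairs: 2

count = 2; pairs: (1,3), (2,4)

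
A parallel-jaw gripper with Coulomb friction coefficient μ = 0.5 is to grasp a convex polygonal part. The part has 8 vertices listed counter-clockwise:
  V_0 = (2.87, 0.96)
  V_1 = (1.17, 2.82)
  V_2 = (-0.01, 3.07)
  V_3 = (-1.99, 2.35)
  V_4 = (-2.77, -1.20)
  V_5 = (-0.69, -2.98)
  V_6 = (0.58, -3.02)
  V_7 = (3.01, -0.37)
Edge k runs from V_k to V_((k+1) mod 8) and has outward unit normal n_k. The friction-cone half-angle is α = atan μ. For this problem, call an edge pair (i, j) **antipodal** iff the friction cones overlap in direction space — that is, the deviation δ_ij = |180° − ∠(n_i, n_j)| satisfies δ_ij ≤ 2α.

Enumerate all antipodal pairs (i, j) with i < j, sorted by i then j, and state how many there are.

count = 9; pairs: (0,4), (0,5), (1,4), (1,5), (2,5), (2,6), (3,6), (3,7), (4,7)

α = atan 0.5 = 26.57°;  2α = 53.13°
n_0 = (+0.7381, +0.6746)
n_1 = (+0.2073, +0.9783)
n_2 = (-0.3417, +0.9398)
n_3 = (-0.9767, +0.2146)
n_4 = (-0.6502, -0.7598)
n_5 = (-0.0315, -0.9995)
n_6 = (+0.7370, -0.6759)
n_7 = (+0.9945, +0.1047)
  (0,1): δ = 144.39°  ·
  (0,2): δ = 112.44°  ·
  (0,3): δ = 54.82°  ·
  (0,4): δ = 7.02°  ✓
  (0,5): δ = 45.77°  ✓
  (0,6): δ = 95.05°  ·
  (0,7): δ = 143.58°  ·
  (1,2): δ = 148.05°  ·
  (1,3): δ = 90.43°  ·
  (1,4): δ = 28.59°  ✓
  (1,5): δ = 10.16°  ✓
  (1,6): δ = 59.44°  ·
  (1,7): δ = 107.97°  ·
  (2,3): δ = 122.38°  ·
  (2,4): δ = 60.54°  ·
  (2,5): δ = 21.79°  ✓
  (2,6): δ = 27.50°  ✓
  (2,7): δ = 76.03°  ·
  (3,4): δ = 118.16°  ·
  (3,5): δ = 79.41°  ·
  (3,6): δ = 30.13°  ✓
  (3,7): δ = 18.40°  ✓
  (4,5): δ = 141.25°  ·
  (4,6): δ = 91.96°  ·
  (4,7): δ = 43.44°  ✓
  (5,6): δ = 130.72°  ·
  (5,7): δ = 82.19°  ·
  (6,7): δ = 131.47°  ·
antipodal pairs: 9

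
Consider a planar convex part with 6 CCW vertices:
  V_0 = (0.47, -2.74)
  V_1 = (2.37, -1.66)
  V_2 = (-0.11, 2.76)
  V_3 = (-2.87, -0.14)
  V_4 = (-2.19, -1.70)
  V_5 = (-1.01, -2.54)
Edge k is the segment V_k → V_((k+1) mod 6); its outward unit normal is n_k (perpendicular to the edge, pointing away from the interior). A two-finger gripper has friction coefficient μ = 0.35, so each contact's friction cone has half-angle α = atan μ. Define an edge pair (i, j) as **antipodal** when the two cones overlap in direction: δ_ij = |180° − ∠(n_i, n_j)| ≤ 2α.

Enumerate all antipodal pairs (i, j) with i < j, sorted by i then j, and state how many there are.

α = atan 0.35 = 19.29°;  2α = 38.58°
n_0 = (+0.4942, -0.8694)
n_1 = (+0.8721, +0.4893)
n_2 = (-0.7244, +0.6894)
n_3 = (-0.9167, -0.3996)
n_4 = (-0.5799, -0.8147)
n_5 = (-0.1339, -0.9910)
  (0,1): δ = 90.32°  ·
  (0,2): δ = 16.80°  ✓
  (0,3): δ = 83.94°  ·
  (0,4): δ = 114.94°  ·
  (0,5): δ = 142.69°  ·
  (1,2): δ = 72.88°  ·
  (1,3): δ = 5.74°  ✓
  (1,4): δ = 25.26°  ✓
  (1,5): δ = 53.01°  ·
  (2,3): δ = 112.86°  ·
  (2,4): δ = 81.86°  ·
  (2,5): δ = 54.11°  ·
  (3,4): δ = 149.00°  ·
  (3,5): δ = 121.25°  ·
  (4,5): δ = 152.25°  ·
antipodal pairs: 3

count = 3; pairs: (0,2), (1,3), (1,4)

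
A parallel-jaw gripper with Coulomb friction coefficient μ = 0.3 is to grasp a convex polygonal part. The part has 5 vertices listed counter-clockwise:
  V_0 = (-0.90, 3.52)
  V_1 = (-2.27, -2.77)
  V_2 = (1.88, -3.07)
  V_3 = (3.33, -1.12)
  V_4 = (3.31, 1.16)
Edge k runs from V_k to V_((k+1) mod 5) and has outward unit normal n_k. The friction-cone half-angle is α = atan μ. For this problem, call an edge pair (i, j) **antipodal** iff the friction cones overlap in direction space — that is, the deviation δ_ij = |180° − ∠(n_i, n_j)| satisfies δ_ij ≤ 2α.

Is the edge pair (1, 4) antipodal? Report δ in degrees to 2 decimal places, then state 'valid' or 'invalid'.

δ = 25.14°, valid

α = atan 0.3 = 16.70°;  2α = 33.40°
edge 1: e_1 = (+4.15, -0.30);  n_1 = (-0.0721, -0.9974)
edge 4: e_4 = (-4.21, +2.36);  n_4 = (+0.4890, +0.8723)
∠(n_1, n_4) = 154.86°
δ = |180° − 154.86°| = 25.14°
25.14° ≤ 2α = 33.40°  →  valid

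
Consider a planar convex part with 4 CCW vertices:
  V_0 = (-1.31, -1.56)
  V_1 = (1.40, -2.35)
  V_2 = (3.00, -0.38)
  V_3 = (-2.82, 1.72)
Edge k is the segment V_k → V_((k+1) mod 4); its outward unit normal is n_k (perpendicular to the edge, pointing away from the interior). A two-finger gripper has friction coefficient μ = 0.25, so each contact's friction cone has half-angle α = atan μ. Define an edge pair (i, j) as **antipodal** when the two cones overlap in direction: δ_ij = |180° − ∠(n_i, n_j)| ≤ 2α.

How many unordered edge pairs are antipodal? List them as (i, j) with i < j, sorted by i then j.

count = 1; pairs: (0,2)

α = atan 0.25 = 14.04°;  2α = 28.07°
n_0 = (-0.2799, -0.9600)
n_1 = (+0.7762, -0.6304)
n_2 = (+0.3394, +0.9406)
n_3 = (-0.9084, -0.4182)
  (0,1): δ = 112.83°  ·
  (0,2): δ = 3.59°  ✓
  (0,3): δ = 130.97°  ·
  (1,2): δ = 70.76°  ·
  (1,3): δ = 63.80°  ·
  (2,3): δ = 45.44°  ·
antipodal pairs: 1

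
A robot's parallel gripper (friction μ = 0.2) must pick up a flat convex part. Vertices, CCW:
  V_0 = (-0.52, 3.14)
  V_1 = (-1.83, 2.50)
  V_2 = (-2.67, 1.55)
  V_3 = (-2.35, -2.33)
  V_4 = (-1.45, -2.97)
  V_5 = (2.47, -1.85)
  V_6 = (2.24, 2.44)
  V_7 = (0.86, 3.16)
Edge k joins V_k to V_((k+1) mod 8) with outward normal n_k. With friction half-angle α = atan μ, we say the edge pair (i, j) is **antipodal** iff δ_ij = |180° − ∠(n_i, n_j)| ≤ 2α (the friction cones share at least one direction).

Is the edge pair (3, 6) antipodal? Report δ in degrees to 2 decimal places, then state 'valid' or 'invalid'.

α = atan 0.2 = 11.31°;  2α = 22.62°
edge 3: e_3 = (+0.90, -0.64);  n_3 = (-0.5795, -0.8150)
edge 6: e_6 = (-1.38, +0.72);  n_6 = (+0.4626, +0.8866)
∠(n_3, n_6) = 172.14°
δ = |180° − 172.14°| = 7.86°
7.86° ≤ 2α = 22.62°  →  valid

δ = 7.86°, valid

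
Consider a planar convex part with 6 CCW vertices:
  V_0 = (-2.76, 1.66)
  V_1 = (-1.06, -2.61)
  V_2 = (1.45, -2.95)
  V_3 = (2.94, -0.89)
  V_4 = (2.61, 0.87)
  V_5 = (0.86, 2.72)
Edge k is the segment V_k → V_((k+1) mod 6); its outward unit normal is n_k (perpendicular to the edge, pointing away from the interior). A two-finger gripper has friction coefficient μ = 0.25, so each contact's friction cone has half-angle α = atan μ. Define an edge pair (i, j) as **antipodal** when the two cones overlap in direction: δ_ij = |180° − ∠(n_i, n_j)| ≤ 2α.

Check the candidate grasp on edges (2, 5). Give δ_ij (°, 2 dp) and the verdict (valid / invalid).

δ = 37.80°, invalid

α = atan 0.25 = 14.04°;  2α = 28.07°
edge 2: e_2 = (+1.49, +2.06);  n_2 = (+0.8103, -0.5861)
edge 5: e_5 = (-3.62, -1.06);  n_5 = (-0.2810, +0.9597)
∠(n_2, n_5) = 142.20°
δ = |180° − 142.20°| = 37.80°
37.80° > 2α = 28.07°  →  invalid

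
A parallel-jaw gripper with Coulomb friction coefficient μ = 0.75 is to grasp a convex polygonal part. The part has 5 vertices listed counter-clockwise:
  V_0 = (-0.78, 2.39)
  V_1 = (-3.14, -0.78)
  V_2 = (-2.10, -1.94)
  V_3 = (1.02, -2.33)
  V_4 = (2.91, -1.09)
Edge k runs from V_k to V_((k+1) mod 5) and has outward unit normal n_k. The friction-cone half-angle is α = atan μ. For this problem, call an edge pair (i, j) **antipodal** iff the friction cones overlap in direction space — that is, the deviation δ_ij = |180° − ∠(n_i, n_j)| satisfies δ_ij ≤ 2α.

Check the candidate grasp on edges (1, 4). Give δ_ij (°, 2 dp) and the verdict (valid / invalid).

δ = 4.80°, valid

α = atan 0.75 = 36.87°;  2α = 73.74°
edge 1: e_1 = (+1.04, -1.16);  n_1 = (-0.7446, -0.6675)
edge 4: e_4 = (-3.69, +3.48);  n_4 = (+0.6861, +0.7275)
∠(n_1, n_4) = 175.20°
δ = |180° − 175.20°| = 4.80°
4.80° ≤ 2α = 73.74°  →  valid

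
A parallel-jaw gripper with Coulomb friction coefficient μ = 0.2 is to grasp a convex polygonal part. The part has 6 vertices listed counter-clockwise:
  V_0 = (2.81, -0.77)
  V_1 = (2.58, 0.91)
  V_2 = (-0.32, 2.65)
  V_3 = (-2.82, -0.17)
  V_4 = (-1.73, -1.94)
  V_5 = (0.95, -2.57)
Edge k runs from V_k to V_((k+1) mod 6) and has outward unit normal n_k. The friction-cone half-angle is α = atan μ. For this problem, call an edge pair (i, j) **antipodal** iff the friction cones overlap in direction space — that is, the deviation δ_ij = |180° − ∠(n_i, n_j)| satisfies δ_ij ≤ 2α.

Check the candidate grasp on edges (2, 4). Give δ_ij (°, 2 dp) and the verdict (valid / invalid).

α = atan 0.2 = 11.31°;  2α = 22.62°
edge 2: e_2 = (-2.50, -2.82);  n_2 = (-0.7483, +0.6634)
edge 4: e_4 = (+2.68, -0.63);  n_4 = (-0.2288, -0.9735)
∠(n_2, n_4) = 118.33°
δ = |180° − 118.33°| = 61.67°
61.67° > 2α = 22.62°  →  invalid

δ = 61.67°, invalid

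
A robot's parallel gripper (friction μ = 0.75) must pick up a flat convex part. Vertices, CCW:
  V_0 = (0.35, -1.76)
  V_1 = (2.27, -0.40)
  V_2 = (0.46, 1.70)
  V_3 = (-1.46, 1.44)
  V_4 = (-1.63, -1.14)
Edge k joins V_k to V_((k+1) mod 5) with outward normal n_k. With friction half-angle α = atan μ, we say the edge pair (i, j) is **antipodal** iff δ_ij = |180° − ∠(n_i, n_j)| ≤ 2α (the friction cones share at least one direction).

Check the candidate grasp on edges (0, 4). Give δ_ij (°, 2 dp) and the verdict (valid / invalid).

α = atan 0.75 = 36.87°;  2α = 73.74°
edge 0: e_0 = (+1.92, +1.36);  n_0 = (+0.5780, -0.8160)
edge 4: e_4 = (+1.98, -0.62);  n_4 = (-0.2988, -0.9543)
∠(n_0, n_4) = 52.70°
δ = |180° − 52.70°| = 127.30°
127.30° > 2α = 73.74°  →  invalid

δ = 127.30°, invalid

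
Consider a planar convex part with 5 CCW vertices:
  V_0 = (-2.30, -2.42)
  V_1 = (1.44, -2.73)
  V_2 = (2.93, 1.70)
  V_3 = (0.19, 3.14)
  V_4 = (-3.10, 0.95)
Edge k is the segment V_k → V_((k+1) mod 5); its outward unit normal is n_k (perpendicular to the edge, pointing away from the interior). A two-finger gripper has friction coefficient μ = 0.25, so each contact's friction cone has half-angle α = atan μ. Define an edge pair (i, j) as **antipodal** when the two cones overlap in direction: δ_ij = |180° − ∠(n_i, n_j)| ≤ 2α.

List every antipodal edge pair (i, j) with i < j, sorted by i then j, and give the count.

α = atan 0.25 = 14.04°;  2α = 28.07°
n_0 = (-0.0826, -0.9966)
n_1 = (+0.9478, -0.3188)
n_2 = (+0.4652, +0.8852)
n_3 = (-0.5541, +0.8324)
n_4 = (-0.9730, -0.2310)
  (0,1): δ = 103.85°  ·
  (0,2): δ = 22.99°  ✓
  (0,3): δ = 38.39°  ·
  (0,4): δ = 108.09°  ·
  (1,2): δ = 99.13°  ·
  (1,3): δ = 37.76°  ·
  (1,4): δ = 31.94°  ·
  (2,3): δ = 118.63°  ·
  (2,4): δ = 48.92°  ·
  (3,4): δ = 110.30°  ·
antipodal pairs: 1

count = 1; pairs: (0,2)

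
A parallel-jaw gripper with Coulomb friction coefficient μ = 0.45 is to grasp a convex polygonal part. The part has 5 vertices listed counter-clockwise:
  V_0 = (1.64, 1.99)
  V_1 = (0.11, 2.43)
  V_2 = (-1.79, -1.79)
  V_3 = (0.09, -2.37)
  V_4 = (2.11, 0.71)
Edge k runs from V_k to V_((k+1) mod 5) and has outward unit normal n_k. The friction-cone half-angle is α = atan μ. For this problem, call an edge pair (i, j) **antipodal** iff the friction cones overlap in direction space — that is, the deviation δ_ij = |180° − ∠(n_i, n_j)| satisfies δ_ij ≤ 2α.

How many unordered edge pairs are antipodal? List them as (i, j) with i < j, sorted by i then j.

α = atan 0.45 = 24.23°;  2α = 48.46°
n_0 = (+0.2764, +0.9610)
n_1 = (-0.9118, +0.4105)
n_2 = (-0.2948, -0.9556)
n_3 = (+0.8362, -0.5484)
n_4 = (+0.9387, +0.3447)
  (0,1): δ = 98.19°  ·
  (0,2): δ = 1.10°  ✓
  (0,3): δ = 72.79°  ·
  (0,4): δ = 126.21°  ·
  (1,2): δ = 82.91°  ·
  (1,3): δ = 9.02°  ✓
  (1,4): δ = 44.40°  ✓
  (2,3): δ = 106.11°  ·
  (2,4): δ = 52.69°  ·
  (3,4): δ = 126.58°  ·
antipodal pairs: 3

count = 3; pairs: (0,2), (1,3), (1,4)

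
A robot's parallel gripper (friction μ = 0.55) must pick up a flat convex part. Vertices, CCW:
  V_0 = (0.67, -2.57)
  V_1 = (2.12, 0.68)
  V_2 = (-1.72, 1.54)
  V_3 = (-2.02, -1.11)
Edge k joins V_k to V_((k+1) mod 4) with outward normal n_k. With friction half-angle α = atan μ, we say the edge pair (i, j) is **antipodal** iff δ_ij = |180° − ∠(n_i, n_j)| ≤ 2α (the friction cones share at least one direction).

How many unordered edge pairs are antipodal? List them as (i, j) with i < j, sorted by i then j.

α = atan 0.55 = 28.81°;  2α = 57.62°
n_0 = (+0.9132, -0.4074)
n_1 = (+0.2185, +0.9758)
n_2 = (-0.9937, +0.1125)
n_3 = (-0.4770, -0.8789)
  (0,1): δ = 78.58°  ·
  (0,2): δ = 17.59°  ✓
  (0,3): δ = 85.55°  ·
  (1,2): δ = 83.84°  ·
  (1,3): δ = 15.87°  ✓
  (2,3): δ = 112.03°  ·
antipodal pairs: 2

count = 2; pairs: (0,2), (1,3)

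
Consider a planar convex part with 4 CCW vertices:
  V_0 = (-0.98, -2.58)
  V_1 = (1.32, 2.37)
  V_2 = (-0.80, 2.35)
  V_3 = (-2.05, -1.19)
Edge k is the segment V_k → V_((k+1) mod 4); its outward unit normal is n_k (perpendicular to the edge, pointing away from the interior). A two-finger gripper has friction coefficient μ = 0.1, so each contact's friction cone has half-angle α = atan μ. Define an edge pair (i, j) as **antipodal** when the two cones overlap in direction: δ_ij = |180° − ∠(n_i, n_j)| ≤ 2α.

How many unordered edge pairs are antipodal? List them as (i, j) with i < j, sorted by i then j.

α = atan 0.1 = 5.71°;  2α = 11.42°
n_0 = (+0.9069, -0.4214)
n_1 = (-0.0094, +1.0000)
n_2 = (-0.9429, +0.3330)
n_3 = (-0.7924, -0.6100)
  (0,1): δ = 64.54°  ·
  (0,2): δ = 5.47°  ✓
  (0,3): δ = 62.51°  ·
  (1,2): δ = 109.99°  ·
  (1,3): δ = 52.95°  ·
  (2,3): δ = 122.96°  ·
antipodal pairs: 1

count = 1; pairs: (0,2)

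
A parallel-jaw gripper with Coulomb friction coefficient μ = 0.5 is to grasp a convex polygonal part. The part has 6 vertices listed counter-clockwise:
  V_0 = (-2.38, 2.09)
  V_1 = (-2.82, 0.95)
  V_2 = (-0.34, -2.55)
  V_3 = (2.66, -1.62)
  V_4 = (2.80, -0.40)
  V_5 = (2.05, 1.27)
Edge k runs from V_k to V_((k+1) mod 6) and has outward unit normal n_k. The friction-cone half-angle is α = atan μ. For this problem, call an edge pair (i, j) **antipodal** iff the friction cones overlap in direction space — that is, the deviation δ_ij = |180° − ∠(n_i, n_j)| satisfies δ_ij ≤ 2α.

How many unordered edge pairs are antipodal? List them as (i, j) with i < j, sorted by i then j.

count = 7; pairs: (0,2), (0,3), (0,4), (1,3), (1,4), (1,5), (2,5)

α = atan 0.5 = 26.57°;  2α = 53.13°
n_0 = (-0.9329, +0.3601)
n_1 = (-0.8159, -0.5781)
n_2 = (+0.2961, -0.9552)
n_3 = (+0.9935, -0.1140)
n_4 = (+0.9122, +0.4097)
n_5 = (+0.1820, +0.9833)
  (0,1): δ = 123.57°  ·
  (0,2): δ = 51.67°  ✓
  (0,3): δ = 14.56°  ✓
  (0,4): δ = 45.29°  ✓
  (0,5): δ = 100.62°  ·
  (1,2): δ = 108.10°  ·
  (1,3): δ = 41.87°  ✓
  (1,4): δ = 11.14°  ✓
  (1,5): δ = 44.19°  ✓
  (2,3): δ = 113.77°  ·
  (2,4): δ = 83.04°  ·
  (2,5): δ = 27.71°  ✓
  (3,4): δ = 149.27°  ·
  (3,5): δ = 93.94°  ·
  (4,5): δ = 124.67°  ·
antipodal pairs: 7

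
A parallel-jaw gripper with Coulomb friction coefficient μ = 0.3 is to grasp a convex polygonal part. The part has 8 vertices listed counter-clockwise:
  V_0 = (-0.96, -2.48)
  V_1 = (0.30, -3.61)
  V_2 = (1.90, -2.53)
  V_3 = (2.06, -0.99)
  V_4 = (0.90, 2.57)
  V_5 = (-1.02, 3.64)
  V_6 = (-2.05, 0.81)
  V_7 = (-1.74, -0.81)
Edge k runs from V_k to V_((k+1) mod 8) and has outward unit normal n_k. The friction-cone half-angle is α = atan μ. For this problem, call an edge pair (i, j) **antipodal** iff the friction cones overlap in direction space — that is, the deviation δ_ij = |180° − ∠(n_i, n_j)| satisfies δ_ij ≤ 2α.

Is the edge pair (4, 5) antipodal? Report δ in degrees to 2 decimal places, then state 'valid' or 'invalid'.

δ = 80.87°, invalid

α = atan 0.3 = 16.70°;  2α = 33.40°
edge 4: e_4 = (-1.92, +1.07);  n_4 = (+0.4868, +0.8735)
edge 5: e_5 = (-1.03, -2.83);  n_5 = (-0.9397, +0.3420)
∠(n_4, n_5) = 99.13°
δ = |180° − 99.13°| = 80.87°
80.87° > 2α = 33.40°  →  invalid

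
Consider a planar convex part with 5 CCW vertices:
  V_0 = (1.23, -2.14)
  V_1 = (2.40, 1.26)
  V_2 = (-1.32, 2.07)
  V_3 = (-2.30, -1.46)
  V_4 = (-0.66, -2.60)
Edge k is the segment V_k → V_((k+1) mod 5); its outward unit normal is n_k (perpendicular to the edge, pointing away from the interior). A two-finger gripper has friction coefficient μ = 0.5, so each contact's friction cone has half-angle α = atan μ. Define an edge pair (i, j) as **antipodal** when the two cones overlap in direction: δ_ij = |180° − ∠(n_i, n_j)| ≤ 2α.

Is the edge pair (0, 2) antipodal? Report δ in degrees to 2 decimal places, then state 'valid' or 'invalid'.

δ = 3.47°, valid

α = atan 0.5 = 26.57°;  2α = 53.13°
edge 0: e_0 = (+1.17, +3.40);  n_0 = (+0.9456, -0.3254)
edge 2: e_2 = (-0.98, -3.53);  n_2 = (-0.9636, +0.2675)
∠(n_0, n_2) = 176.53°
δ = |180° − 176.53°| = 3.47°
3.47° ≤ 2α = 53.13°  →  valid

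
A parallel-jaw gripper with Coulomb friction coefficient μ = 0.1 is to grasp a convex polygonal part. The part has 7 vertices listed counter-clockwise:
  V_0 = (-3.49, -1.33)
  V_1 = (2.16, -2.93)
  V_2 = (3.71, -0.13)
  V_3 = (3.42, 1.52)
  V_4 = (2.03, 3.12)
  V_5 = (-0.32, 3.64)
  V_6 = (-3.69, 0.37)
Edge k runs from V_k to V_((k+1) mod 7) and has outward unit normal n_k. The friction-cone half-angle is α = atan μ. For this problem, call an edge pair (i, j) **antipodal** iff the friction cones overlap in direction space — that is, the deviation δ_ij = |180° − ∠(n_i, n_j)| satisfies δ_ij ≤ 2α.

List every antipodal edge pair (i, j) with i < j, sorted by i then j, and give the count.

α = atan 0.1 = 5.71°;  2α = 11.42°
n_0 = (-0.2725, -0.9622)
n_1 = (+0.8749, -0.4843)
n_2 = (+0.9849, +0.1731)
n_3 = (+0.7549, +0.6558)
n_4 = (+0.2161, +0.9764)
n_5 = (-0.6964, +0.7177)
n_6 = (-0.9932, -0.1168)
  (0,1): δ = 103.16°  ·
  (0,2): δ = 64.22°  ·
  (0,3): δ = 33.21°  ·
  (0,4): δ = 3.33°  ✓
  (0,5): δ = 59.95°  ·
  (0,6): δ = 112.52°  ·
  (1,2): δ = 141.06°  ·
  (1,3): δ = 110.05°  ·
  (1,4): δ = 73.51°  ·
  (1,5): δ = 16.90°  ·
  (1,6): δ = 35.68°  ·
  (2,3): δ = 148.99°  ·
  (2,4): δ = 112.45°  ·
  (2,5): δ = 55.83°  ·
  (2,6): δ = 3.26°  ✓
  (3,4): δ = 143.46°  ·
  (3,5): δ = 86.85°  ·
  (3,6): δ = 34.27°  ·
  (4,5): δ = 123.39°  ·
  (4,6): δ = 70.81°  ·
  (5,6): δ = 127.43°  ·
antipodal pairs: 2

count = 2; pairs: (0,4), (2,6)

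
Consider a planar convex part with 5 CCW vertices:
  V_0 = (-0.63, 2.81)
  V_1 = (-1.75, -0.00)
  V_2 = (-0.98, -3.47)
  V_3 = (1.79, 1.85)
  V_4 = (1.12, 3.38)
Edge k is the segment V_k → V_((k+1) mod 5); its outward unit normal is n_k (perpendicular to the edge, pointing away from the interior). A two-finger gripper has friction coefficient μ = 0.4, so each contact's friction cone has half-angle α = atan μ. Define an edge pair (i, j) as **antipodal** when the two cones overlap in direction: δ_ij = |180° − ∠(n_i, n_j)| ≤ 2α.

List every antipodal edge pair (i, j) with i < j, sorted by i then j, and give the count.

count = 3; pairs: (0,2), (1,2), (1,3)

α = atan 0.4 = 21.80°;  2α = 43.60°
n_0 = (-0.9289, +0.3703)
n_1 = (-0.9763, -0.2166)
n_2 = (+0.8870, -0.4618)
n_3 = (+0.9160, +0.4011)
n_4 = (-0.3097, +0.9508)
  (0,1): δ = 145.76°  ·
  (0,2): δ = 5.77°  ✓
  (0,3): δ = 45.38°  ·
  (0,4): δ = 129.77°  ·
  (1,2): δ = 40.02°  ✓
  (1,3): δ = 11.14°  ✓
  (1,4): δ = 95.53°  ·
  (2,3): δ = 128.85°  ·
  (2,4): δ = 44.45°  ·
  (3,4): δ = 95.61°  ·
antipodal pairs: 3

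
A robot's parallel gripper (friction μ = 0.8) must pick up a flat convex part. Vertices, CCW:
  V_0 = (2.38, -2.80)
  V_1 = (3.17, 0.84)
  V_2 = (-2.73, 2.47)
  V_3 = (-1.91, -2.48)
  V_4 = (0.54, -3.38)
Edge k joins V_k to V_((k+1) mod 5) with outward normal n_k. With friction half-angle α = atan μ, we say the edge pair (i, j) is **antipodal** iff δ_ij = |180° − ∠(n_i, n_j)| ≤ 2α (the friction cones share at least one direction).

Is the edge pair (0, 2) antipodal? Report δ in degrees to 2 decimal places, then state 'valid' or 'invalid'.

δ = 21.65°, valid

α = atan 0.8 = 38.66°;  2α = 77.32°
edge 0: e_0 = (+0.79, +3.64);  n_0 = (+0.9772, -0.2121)
edge 2: e_2 = (+0.82, -4.95);  n_2 = (-0.9866, -0.1634)
∠(n_0, n_2) = 158.35°
δ = |180° − 158.35°| = 21.65°
21.65° ≤ 2α = 77.32°  →  valid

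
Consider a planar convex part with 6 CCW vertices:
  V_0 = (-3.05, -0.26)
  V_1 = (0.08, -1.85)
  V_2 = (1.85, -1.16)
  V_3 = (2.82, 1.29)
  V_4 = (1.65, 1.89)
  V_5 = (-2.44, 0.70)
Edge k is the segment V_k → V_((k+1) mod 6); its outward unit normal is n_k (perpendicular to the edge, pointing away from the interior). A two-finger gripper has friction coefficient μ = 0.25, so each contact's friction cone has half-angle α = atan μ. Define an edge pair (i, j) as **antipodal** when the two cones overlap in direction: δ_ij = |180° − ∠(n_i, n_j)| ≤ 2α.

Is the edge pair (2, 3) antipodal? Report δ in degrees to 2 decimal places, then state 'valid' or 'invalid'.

α = atan 0.25 = 14.04°;  2α = 28.07°
edge 2: e_2 = (+0.97, +2.45);  n_2 = (+0.9298, -0.3681)
edge 3: e_3 = (-1.17, +0.60);  n_3 = (+0.4563, +0.8898)
∠(n_2, n_3) = 84.45°
δ = |180° − 84.45°| = 95.55°
95.55° > 2α = 28.07°  →  invalid

δ = 95.55°, invalid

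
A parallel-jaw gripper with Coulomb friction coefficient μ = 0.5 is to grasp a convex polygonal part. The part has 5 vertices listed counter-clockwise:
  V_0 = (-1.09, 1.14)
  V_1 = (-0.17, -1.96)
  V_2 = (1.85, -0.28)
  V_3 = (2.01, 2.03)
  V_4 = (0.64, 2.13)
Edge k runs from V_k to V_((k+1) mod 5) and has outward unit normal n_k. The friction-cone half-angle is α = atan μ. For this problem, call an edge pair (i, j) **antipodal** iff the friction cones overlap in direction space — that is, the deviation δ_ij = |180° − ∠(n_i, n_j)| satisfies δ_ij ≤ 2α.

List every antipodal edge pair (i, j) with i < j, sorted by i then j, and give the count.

α = atan 0.5 = 26.57°;  2α = 53.13°
n_0 = (-0.9587, -0.2845)
n_1 = (+0.6394, -0.7688)
n_2 = (+0.9976, -0.0691)
n_3 = (+0.0728, +0.9973)
n_4 = (-0.4967, +0.8679)
  (0,1): δ = 66.78°  ·
  (0,2): δ = 20.49°  ✓
  (0,3): δ = 69.30°  ·
  (0,4): δ = 103.25°  ·
  (1,2): δ = 133.71°  ·
  (1,3): δ = 43.92°  ✓
  (1,4): δ = 9.97°  ✓
  (2,3): δ = 90.21°  ·
  (2,4): δ = 56.26°  ·
  (3,4): δ = 146.04°  ·
antipodal pairs: 3

count = 3; pairs: (0,2), (1,3), (1,4)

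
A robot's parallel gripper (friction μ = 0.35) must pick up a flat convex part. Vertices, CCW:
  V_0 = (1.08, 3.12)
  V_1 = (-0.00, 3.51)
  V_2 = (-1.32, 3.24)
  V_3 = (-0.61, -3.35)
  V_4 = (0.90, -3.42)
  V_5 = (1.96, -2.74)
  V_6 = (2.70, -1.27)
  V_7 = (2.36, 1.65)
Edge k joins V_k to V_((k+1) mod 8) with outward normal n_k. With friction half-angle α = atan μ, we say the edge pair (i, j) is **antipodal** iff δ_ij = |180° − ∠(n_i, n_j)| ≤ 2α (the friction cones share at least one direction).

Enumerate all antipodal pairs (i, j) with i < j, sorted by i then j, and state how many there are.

α = atan 0.35 = 19.29°;  2α = 38.58°
n_0 = (+0.3396, +0.9406)
n_1 = (-0.2004, +0.9797)
n_2 = (-0.9942, -0.1071)
n_3 = (-0.0463, -0.9989)
n_4 = (+0.5400, -0.8417)
n_5 = (+0.8932, -0.4496)
n_6 = (+0.9933, +0.1157)
n_7 = (+0.7542, +0.6567)
  (0,1): δ = 148.58°  ·
  (0,2): δ = 64.00°  ·
  (0,3): δ = 17.20°  ✓
  (0,4): δ = 52.54°  ·
  (0,5): δ = 83.13°  ·
  (0,6): δ = 116.50°  ·
  (0,7): δ = 150.90°  ·
  (1,2): δ = 95.41°  ·
  (1,3): δ = 14.21°  ✓
  (1,4): δ = 21.12°  ✓
  (1,5): δ = 51.72°  ·
  (1,6): δ = 85.08°  ·
  (1,7): δ = 119.49°  ·
  (2,3): δ = 98.80°  ·
  (2,4): δ = 63.47°  ·
  (2,5): δ = 32.87°  ✓
  (2,6): δ = 0.49°  ✓
  (2,7): δ = 34.90°  ✓
  (3,4): δ = 144.67°  ·
  (3,5): δ = 114.07°  ·
  (3,6): δ = 80.70°  ·
  (3,7): δ = 46.30°  ·
  (4,5): δ = 149.40°  ·
  (4,6): δ = 116.04°  ·
  (4,7): δ = 81.63°  ·
  (5,6): δ = 146.64°  ·
  (5,7): δ = 112.23°  ·
  (6,7): δ = 145.59°  ·
antipodal pairs: 6

count = 6; pairs: (0,3), (1,3), (1,4), (2,5), (2,6), (2,7)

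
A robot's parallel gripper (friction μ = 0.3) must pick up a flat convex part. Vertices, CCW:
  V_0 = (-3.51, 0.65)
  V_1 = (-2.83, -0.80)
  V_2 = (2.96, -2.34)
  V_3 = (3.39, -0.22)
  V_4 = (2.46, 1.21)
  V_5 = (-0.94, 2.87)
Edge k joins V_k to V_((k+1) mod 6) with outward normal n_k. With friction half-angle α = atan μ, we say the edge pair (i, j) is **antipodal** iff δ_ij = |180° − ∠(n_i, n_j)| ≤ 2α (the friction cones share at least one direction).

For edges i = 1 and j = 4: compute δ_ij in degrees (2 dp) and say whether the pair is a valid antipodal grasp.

α = atan 0.3 = 16.70°;  2α = 33.40°
edge 1: e_1 = (+5.79, -1.54);  n_1 = (-0.2570, -0.9664)
edge 4: e_4 = (-3.40, +1.66);  n_4 = (+0.4387, +0.8986)
∠(n_1, n_4) = 168.87°
δ = |180° − 168.87°| = 11.13°
11.13° ≤ 2α = 33.40°  →  valid

δ = 11.13°, valid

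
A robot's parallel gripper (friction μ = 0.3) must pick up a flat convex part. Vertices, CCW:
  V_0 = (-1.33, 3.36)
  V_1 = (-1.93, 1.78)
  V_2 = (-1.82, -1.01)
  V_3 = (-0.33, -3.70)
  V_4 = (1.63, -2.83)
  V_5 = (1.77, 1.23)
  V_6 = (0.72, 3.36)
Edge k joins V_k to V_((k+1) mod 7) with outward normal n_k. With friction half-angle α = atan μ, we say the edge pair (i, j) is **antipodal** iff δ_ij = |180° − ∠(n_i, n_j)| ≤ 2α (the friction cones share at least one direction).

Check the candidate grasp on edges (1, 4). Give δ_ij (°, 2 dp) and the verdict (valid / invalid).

δ = 4.23°, valid

α = atan 0.3 = 16.70°;  2α = 33.40°
edge 1: e_1 = (+0.11, -2.79);  n_1 = (-0.9992, -0.0394)
edge 4: e_4 = (+0.14, +4.06);  n_4 = (+0.9994, -0.0345)
∠(n_1, n_4) = 175.77°
δ = |180° − 175.77°| = 4.23°
4.23° ≤ 2α = 33.40°  →  valid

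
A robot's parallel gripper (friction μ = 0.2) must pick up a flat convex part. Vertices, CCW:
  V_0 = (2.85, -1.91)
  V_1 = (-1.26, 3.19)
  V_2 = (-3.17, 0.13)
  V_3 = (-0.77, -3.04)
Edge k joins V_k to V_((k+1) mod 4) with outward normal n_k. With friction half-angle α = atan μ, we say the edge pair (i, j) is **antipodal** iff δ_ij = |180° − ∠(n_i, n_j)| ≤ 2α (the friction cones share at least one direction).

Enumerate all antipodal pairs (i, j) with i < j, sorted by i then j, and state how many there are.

α = atan 0.2 = 11.31°;  2α = 22.62°
n_0 = (+0.7786, +0.6275)
n_1 = (-0.8483, +0.5295)
n_2 = (-0.7973, -0.6036)
n_3 = (+0.2980, -0.9546)
  (0,1): δ = 70.84°  ·
  (0,2): δ = 1.74°  ✓
  (0,3): δ = 68.47°  ·
  (1,2): δ = 110.90°  ·
  (1,3): δ = 40.69°  ·
  (2,3): δ = 109.79°  ·
antipodal pairs: 1

count = 1; pairs: (0,2)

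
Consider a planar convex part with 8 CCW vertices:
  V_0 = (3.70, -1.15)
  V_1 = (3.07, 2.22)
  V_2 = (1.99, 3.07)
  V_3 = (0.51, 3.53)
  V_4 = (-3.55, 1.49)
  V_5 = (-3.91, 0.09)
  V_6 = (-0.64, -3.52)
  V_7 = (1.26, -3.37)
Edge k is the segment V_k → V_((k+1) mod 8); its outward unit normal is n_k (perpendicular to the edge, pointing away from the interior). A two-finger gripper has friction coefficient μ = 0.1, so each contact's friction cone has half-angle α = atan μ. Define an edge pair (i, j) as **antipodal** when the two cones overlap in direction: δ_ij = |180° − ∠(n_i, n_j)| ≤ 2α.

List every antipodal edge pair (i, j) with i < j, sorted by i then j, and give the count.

count = 1; pairs: (1,5)

α = atan 0.1 = 5.71°;  2α = 11.42°
n_0 = (+0.9830, +0.1838)
n_1 = (+0.6185, +0.7858)
n_2 = (+0.2968, +0.9549)
n_3 = (-0.4490, +0.8935)
n_4 = (-0.9685, +0.2490)
n_5 = (-0.7411, -0.6713)
n_6 = (+0.0787, -0.9969)
n_7 = (+0.6730, -0.7397)
  (0,1): δ = 138.79°  ·
  (0,2): δ = 117.85°  ·
  (0,3): δ = 73.91°  ·
  (0,4): δ = 25.01°  ·
  (0,5): δ = 31.58°  ·
  (0,6): δ = 83.93°  ·
  (0,7): δ = 121.71°  ·
  (1,2): δ = 159.06°  ·
  (1,3): δ = 115.12°  ·
  (1,4): δ = 66.22°  ·
  (1,5): δ = 9.63°  ✓
  (1,6): δ = 42.72°  ·
  (1,7): δ = 80.50°  ·
  (2,3): δ = 136.06°  ·
  (2,4): δ = 87.15°  ·
  (2,5): δ = 30.56°  ·
  (2,6): δ = 21.78°  ·
  (2,7): δ = 59.56°  ·
  (3,4): δ = 131.10°  ·
  (3,5): δ = 74.51°  ·
  (3,6): δ = 22.16°  ·
  (3,7): δ = 15.62°  ·
  (4,5): δ = 123.41°  ·
  (4,6): δ = 71.07°  ·
  (4,7): δ = 33.28°  ·
  (5,6): δ = 127.66°  ·
  (5,7): δ = 89.87°  ·
  (6,7): δ = 142.22°  ·
antipodal pairs: 1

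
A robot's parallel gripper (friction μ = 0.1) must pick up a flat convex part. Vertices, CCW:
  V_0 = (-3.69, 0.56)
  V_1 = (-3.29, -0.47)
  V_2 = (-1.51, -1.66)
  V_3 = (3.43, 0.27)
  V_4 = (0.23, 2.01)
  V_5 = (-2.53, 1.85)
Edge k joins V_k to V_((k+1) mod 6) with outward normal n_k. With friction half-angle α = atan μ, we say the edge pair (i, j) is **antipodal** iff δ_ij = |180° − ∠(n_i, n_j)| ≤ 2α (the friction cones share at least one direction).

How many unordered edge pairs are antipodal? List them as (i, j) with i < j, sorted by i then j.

count = 1; pairs: (1,3)

α = atan 0.1 = 5.71°;  2α = 11.42°
n_0 = (-0.9322, -0.3620)
n_1 = (-0.5558, -0.8313)
n_2 = (+0.3639, -0.9314)
n_3 = (+0.4777, +0.8785)
n_4 = (-0.0579, +0.9983)
n_5 = (-0.7436, +0.6686)
  (0,1): δ = 144.99°  ·
  (0,2): δ = 89.88°  ·
  (0,3): δ = 40.24°  ·
  (0,4): δ = 72.09°  ·
  (0,5): δ = 116.81°  ·
  (1,2): δ = 124.90°  ·
  (1,3): δ = 5.23°  ✓
  (1,4): δ = 37.08°  ·
  (1,5): δ = 81.80°  ·
  (2,3): δ = 49.88°  ·
  (2,4): δ = 18.02°  ·
  (2,5): δ = 26.70°  ·
  (3,4): δ = 148.15°  ·
  (3,5): δ = 103.43°  ·
  (4,5): δ = 135.28°  ·
antipodal pairs: 1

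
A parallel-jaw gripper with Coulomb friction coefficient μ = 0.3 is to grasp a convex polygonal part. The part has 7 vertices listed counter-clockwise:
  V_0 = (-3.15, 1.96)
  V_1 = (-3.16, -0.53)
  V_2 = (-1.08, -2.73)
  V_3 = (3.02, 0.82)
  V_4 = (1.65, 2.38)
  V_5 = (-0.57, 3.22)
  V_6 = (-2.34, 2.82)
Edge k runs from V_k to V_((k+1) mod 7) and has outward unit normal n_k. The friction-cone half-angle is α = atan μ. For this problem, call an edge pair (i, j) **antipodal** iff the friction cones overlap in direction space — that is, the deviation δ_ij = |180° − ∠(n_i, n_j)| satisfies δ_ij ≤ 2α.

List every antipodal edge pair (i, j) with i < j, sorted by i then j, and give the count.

α = atan 0.3 = 16.70°;  2α = 33.40°
n_0 = (-1.0000, +0.0040)
n_1 = (-0.7266, -0.6870)
n_2 = (+0.6546, -0.7560)
n_3 = (+0.7514, +0.6599)
n_4 = (+0.3539, +0.9353)
n_5 = (-0.2204, +0.9754)
n_6 = (-0.7280, +0.6856)
  (0,1): δ = 136.38°  ·
  (0,2): δ = 48.88°  ·
  (0,3): δ = 41.52°  ·
  (0,4): δ = 69.50°  ·
  (0,5): δ = 102.96°  ·
  (0,6): δ = 136.95°  ·
  (1,2): δ = 92.51°  ·
  (1,3): δ = 2.10°  ✓
  (1,4): δ = 25.88°  ✓
  (1,5): δ = 59.34°  ·
  (1,6): δ = 93.32°  ·
  (2,3): δ = 89.60°  ·
  (2,4): δ = 61.61°  ·
  (2,5): δ = 28.15°  ✓
  (2,6): δ = 5.83°  ✓
  (3,4): δ = 152.02°  ·
  (3,5): δ = 118.56°  ·
  (3,6): δ = 84.57°  ·
  (4,5): δ = 146.54°  ·
  (4,6): δ = 112.56°  ·
  (5,6): δ = 146.02°  ·
antipodal pairs: 4

count = 4; pairs: (1,3), (1,4), (2,5), (2,6)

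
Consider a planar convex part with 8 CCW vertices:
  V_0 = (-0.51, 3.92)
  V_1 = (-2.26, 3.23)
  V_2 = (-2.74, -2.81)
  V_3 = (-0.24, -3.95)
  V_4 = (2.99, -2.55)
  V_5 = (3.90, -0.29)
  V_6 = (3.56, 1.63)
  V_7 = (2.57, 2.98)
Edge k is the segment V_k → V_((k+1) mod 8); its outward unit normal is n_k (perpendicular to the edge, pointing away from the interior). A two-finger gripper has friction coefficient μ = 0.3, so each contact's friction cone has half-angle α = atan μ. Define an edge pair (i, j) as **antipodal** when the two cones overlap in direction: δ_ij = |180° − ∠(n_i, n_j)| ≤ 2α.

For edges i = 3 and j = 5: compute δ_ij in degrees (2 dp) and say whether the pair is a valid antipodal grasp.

δ = 103.39°, invalid

α = atan 0.3 = 16.70°;  2α = 33.40°
edge 3: e_3 = (+3.23, +1.40);  n_3 = (+0.3977, -0.9175)
edge 5: e_5 = (-0.34, +1.92);  n_5 = (+0.9847, +0.1744)
∠(n_3, n_5) = 76.61°
δ = |180° − 76.61°| = 103.39°
103.39° > 2α = 33.40°  →  invalid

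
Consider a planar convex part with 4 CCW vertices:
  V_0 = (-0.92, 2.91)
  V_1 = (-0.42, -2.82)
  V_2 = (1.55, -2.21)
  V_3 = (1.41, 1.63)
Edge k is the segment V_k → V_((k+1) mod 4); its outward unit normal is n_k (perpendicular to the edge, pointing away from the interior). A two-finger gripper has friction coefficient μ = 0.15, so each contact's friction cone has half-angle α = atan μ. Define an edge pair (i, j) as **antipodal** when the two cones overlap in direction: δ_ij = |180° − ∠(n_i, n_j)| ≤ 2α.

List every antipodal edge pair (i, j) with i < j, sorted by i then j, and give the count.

α = atan 0.15 = 8.53°;  2α = 17.06°
n_0 = (-0.9962, -0.0869)
n_1 = (+0.2958, -0.9553)
n_2 = (+0.9993, +0.0364)
n_3 = (+0.4815, +0.8765)
  (0,1): δ = 77.78°  ·
  (0,2): δ = 2.90°  ✓
  (0,3): δ = 56.23°  ·
  (1,2): δ = 105.12°  ·
  (1,3): δ = 45.99°  ·
  (2,3): δ = 120.87°  ·
antipodal pairs: 1

count = 1; pairs: (0,2)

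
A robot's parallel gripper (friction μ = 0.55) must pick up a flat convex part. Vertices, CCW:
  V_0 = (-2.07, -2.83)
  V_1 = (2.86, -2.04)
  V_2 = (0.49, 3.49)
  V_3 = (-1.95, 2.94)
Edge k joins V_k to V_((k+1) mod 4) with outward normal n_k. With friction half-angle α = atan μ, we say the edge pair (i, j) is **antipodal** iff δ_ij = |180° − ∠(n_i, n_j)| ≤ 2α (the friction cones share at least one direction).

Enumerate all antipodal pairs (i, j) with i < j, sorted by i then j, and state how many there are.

count = 2; pairs: (0,2), (1,3)

α = atan 0.55 = 28.81°;  2α = 57.62°
n_0 = (+0.1582, -0.9874)
n_1 = (+0.9191, +0.3939)
n_2 = (-0.2199, +0.9755)
n_3 = (-0.9998, +0.0208)
  (0,1): δ = 75.91°  ·
  (0,2): δ = 3.60°  ✓
  (0,3): δ = 79.70°  ·
  (1,2): δ = 100.50°  ·
  (1,3): δ = 24.39°  ✓
  (2,3): δ = 103.89°  ·
antipodal pairs: 2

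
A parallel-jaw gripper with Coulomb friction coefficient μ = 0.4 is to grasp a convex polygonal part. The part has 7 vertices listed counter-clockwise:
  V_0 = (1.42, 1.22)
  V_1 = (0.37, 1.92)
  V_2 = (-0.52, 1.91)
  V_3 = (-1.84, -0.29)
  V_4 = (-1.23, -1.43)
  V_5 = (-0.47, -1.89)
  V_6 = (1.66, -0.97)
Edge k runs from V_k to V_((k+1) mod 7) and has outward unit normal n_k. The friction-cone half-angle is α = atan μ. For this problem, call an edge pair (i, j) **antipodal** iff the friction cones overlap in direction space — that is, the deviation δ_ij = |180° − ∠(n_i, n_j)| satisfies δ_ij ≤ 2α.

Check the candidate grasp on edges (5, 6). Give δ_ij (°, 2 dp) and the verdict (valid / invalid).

α = atan 0.4 = 21.80°;  2α = 43.60°
edge 5: e_5 = (+2.13, +0.92);  n_5 = (+0.3965, -0.9180)
edge 6: e_6 = (-0.24, +2.19);  n_6 = (+0.9940, +0.1089)
∠(n_5, n_6) = 72.89°
δ = |180° − 72.89°| = 107.11°
107.11° > 2α = 43.60°  →  invalid

δ = 107.11°, invalid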